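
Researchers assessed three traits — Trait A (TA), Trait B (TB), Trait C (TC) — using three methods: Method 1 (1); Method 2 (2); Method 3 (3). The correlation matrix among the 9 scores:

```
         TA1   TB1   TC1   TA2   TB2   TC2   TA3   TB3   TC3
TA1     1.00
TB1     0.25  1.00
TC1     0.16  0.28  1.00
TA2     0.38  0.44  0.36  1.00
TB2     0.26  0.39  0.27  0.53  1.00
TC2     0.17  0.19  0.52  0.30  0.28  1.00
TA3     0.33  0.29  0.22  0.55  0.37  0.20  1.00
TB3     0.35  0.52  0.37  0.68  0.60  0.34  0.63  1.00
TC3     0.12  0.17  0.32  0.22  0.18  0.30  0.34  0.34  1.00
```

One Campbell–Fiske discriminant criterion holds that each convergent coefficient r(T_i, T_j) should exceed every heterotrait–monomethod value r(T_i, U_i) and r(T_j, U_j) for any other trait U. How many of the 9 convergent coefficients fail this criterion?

8

Convergent coefficients and their comparison sets:
TA (methods 1·2): 0.38 vs {0.25, 0.53, 0.16, 0.30} → fail.
TA (methods 1·3): 0.33 vs {0.25, 0.63, 0.16, 0.34} → fail.
TA (methods 2·3): 0.55 vs {0.53, 0.63, 0.30, 0.34} → fail.
TB (methods 1·2): 0.39 vs {0.25, 0.53, 0.28, 0.28} → fail.
TB (methods 1·3): 0.52 vs {0.25, 0.63, 0.28, 0.34} → fail.
TB (methods 2·3): 0.60 vs {0.53, 0.63, 0.28, 0.34} → fail.
TC (methods 1·2): 0.52 vs {0.16, 0.30, 0.28, 0.28} → pass.
TC (methods 1·3): 0.32 vs {0.16, 0.34, 0.28, 0.34} → fail.
TC (methods 2·3): 0.30 vs {0.30, 0.34, 0.28, 0.34} → fail.
8 of 9 fail.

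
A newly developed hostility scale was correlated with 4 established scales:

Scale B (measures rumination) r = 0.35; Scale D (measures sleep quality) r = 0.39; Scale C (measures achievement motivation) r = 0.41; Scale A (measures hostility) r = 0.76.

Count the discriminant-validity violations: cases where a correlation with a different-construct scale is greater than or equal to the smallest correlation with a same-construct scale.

Convergent (same construct = hostility): Scale A.
Smallest convergent = 0.76. Discriminant values: 0.35, 0.39, 0.41; count ≥ 0.76 → 0.

0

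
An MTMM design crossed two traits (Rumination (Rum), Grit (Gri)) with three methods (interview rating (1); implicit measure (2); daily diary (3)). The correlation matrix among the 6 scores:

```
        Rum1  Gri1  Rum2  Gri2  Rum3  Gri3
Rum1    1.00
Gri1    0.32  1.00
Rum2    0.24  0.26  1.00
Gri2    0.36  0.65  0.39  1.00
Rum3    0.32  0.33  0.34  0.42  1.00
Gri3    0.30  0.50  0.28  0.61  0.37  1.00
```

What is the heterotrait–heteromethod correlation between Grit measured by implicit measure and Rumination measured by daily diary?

0.42

Different traits and methods: r(Gri2, Rum3) = 0.42.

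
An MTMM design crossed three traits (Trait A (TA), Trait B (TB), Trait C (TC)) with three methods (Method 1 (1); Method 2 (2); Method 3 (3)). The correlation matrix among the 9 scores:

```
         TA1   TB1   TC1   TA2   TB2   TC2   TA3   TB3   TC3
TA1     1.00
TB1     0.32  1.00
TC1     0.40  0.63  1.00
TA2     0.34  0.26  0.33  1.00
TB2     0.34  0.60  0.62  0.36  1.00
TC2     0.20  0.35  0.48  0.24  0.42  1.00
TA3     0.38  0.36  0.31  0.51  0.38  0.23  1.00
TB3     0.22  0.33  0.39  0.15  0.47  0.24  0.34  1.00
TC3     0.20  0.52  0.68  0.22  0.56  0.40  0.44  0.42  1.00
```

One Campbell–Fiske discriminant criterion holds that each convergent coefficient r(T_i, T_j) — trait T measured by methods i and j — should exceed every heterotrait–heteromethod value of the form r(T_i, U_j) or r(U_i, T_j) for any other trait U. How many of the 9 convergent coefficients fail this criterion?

6

Convergent coefficients and their comparison sets:
TA (methods 1·2): 0.34 vs {0.34, 0.26, 0.20, 0.33} → fail.
TA (methods 1·3): 0.38 vs {0.22, 0.36, 0.20, 0.31} → pass.
TA (methods 2·3): 0.51 vs {0.15, 0.38, 0.22, 0.23} → pass.
TB (methods 1·2): 0.60 vs {0.26, 0.34, 0.35, 0.62} → fail.
TB (methods 1·3): 0.33 vs {0.36, 0.22, 0.52, 0.39} → fail.
TB (methods 2·3): 0.47 vs {0.38, 0.15, 0.56, 0.24} → fail.
TC (methods 1·2): 0.48 vs {0.33, 0.20, 0.62, 0.35} → fail.
TC (methods 1·3): 0.68 vs {0.31, 0.20, 0.39, 0.52} → pass.
TC (methods 2·3): 0.40 vs {0.23, 0.22, 0.24, 0.56} → fail.
6 of 9 fail.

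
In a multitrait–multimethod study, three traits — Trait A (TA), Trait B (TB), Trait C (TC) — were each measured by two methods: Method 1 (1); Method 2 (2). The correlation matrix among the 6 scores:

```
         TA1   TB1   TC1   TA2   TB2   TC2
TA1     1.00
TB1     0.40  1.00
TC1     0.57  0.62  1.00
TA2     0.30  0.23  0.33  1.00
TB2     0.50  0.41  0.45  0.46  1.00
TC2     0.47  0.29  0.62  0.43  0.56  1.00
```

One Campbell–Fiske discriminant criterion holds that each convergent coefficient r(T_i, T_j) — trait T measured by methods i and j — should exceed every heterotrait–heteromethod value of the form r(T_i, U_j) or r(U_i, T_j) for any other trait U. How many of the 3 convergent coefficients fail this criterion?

Each convergent coefficient versus the relevant comparison correlations:
TA (methods 1·2): 0.30 vs {0.50, 0.23, 0.47, 0.33} → fail.
TB (methods 1·2): 0.41 vs {0.23, 0.50, 0.29, 0.45} → fail.
TC (methods 1·2): 0.62 vs {0.33, 0.47, 0.45, 0.29} → pass.
2 of 3 fail.

2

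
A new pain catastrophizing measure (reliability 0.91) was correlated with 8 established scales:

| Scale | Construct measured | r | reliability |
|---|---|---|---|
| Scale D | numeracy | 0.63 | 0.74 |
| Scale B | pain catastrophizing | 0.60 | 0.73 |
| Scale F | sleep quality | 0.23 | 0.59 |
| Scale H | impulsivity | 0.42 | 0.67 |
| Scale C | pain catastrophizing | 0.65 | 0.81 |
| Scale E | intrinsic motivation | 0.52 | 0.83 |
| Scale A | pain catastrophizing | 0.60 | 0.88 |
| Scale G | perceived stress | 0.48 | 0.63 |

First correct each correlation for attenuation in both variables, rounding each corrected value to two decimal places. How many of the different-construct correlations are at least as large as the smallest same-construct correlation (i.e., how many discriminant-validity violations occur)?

1

Disattenuated r (r / √(r_scale · r_new)):
  Scale D (disc): 0.63 / √(0.74·0.91) = 0.77
  Scale B (conv): 0.60 / √(0.73·0.91) = 0.74
  Scale F (disc): 0.23 / √(0.59·0.91) = 0.31
  Scale H (disc): 0.42 / √(0.67·0.91) = 0.54
  Scale C (conv): 0.65 / √(0.81·0.91) = 0.76
  Scale E (disc): 0.52 / √(0.83·0.91) = 0.60
  Scale A (conv): 0.60 / √(0.88·0.91) = 0.67
  Scale G (disc): 0.48 / √(0.63·0.91) = 0.63
Smallest convergent = 0.67. Discriminant values: 0.77, 0.31, 0.54, 0.60, 0.63; count ≥ 0.67 → 1.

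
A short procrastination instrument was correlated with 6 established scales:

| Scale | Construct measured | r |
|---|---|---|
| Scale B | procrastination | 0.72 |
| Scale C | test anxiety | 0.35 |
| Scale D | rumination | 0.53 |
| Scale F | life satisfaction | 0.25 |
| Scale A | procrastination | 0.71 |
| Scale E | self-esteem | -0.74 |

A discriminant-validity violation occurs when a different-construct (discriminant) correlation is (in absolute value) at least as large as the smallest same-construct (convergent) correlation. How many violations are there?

Convergent (same construct = procrastination): Scale B, Scale A.
Smallest convergent = 0.71. Discriminant |r|: 0.35, 0.53, 0.25, 0.74; count ≥ 0.71 → 1.

1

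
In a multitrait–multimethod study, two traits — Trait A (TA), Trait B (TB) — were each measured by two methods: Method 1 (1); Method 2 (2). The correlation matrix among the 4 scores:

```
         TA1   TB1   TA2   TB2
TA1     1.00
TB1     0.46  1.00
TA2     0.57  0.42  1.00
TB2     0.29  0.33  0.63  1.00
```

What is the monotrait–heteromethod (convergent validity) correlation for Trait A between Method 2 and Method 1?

0.57

Same trait (TA), different methods: r(TA2, TA1) = 0.57.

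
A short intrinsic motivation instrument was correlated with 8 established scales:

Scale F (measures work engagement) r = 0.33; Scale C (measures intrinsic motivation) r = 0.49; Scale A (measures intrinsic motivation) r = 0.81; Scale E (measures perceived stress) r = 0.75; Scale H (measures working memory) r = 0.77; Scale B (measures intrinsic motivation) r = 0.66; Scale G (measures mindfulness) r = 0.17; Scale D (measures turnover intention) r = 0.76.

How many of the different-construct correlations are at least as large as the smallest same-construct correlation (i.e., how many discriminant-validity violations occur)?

3

Convergent (same construct = intrinsic motivation): Scale C, Scale A, Scale B.
Smallest convergent = 0.49. Discriminant values: 0.33, 0.75, 0.77, 0.17, 0.76; count ≥ 0.49 → 3.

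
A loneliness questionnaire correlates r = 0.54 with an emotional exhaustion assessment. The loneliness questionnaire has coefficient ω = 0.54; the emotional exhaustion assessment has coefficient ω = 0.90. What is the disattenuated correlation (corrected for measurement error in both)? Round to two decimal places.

0.77

r_true = r_obs / √(r_xx · r_yy) = 0.54 / √(0.54 × 0.90) = 0.54 / √0.4860 = 0.54 / 0.6971 ≈ 0.77.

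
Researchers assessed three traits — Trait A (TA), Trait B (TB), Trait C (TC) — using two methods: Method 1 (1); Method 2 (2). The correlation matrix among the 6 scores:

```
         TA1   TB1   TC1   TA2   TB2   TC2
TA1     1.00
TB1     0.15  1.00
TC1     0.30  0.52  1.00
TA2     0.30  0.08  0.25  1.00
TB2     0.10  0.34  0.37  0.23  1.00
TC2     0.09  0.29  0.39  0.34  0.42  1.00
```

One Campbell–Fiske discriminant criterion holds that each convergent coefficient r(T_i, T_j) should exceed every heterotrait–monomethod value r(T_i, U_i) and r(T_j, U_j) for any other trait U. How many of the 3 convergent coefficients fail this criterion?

Convergent coefficients and their comparison sets:
TA (methods 1·2): 0.30 vs {0.15, 0.23, 0.30, 0.34} → fail.
TB (methods 1·2): 0.34 vs {0.15, 0.23, 0.52, 0.42} → fail.
TC (methods 1·2): 0.39 vs {0.30, 0.34, 0.52, 0.42} → fail.
3 of 3 fail.

3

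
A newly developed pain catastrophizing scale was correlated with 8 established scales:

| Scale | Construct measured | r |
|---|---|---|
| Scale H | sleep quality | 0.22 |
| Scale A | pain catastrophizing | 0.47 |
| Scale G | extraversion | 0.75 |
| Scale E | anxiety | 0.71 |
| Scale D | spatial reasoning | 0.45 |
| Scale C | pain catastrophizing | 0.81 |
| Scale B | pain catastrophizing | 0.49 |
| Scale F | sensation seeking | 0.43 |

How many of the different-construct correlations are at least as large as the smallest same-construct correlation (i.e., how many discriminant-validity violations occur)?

2

Convergent (same construct = pain catastrophizing): Scale A, Scale C, Scale B.
Smallest convergent = 0.47. Discriminant values: 0.22, 0.75, 0.71, 0.45, 0.43; count ≥ 0.47 → 2.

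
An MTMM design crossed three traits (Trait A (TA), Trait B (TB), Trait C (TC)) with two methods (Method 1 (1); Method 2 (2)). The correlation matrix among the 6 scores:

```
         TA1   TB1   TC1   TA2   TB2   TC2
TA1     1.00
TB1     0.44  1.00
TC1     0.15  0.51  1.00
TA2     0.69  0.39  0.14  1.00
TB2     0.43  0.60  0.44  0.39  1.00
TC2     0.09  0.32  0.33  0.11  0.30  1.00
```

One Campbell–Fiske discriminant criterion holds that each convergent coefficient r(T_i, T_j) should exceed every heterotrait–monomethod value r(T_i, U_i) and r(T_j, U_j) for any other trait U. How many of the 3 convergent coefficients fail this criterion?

1

Checking each validity diagonal entry against its comparison values:
TA (methods 1·2): 0.69 vs {0.44, 0.39, 0.15, 0.11} → pass.
TB (methods 1·2): 0.60 vs {0.44, 0.39, 0.51, 0.30} → pass.
TC (methods 1·2): 0.33 vs {0.15, 0.11, 0.51, 0.30} → fail.
1 of 3 fail.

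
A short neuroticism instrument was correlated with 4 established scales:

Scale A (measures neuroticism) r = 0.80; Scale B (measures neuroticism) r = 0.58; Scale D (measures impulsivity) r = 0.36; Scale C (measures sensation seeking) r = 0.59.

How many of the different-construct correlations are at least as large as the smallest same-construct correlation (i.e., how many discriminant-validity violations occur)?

1

Convergent (same construct = neuroticism): Scale A, Scale B.
Smallest convergent = 0.58. Discriminant values: 0.36, 0.59; count ≥ 0.58 → 1.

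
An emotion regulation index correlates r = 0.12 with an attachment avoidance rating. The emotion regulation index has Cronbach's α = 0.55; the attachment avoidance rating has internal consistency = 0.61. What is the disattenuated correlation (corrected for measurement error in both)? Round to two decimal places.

0.21

r_true = r_obs / √(r_xx · r_yy) = 0.12 / √(0.55 × 0.61) = 0.12 / √0.3355 = 0.12 / 0.5792 ≈ 0.21.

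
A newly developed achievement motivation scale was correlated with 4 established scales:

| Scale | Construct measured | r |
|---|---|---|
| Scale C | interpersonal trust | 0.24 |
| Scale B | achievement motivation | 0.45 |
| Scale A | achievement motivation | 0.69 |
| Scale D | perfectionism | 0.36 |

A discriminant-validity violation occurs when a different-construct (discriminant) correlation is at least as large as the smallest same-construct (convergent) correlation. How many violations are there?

0

Convergent (same construct = achievement motivation): Scale B, Scale A.
Smallest convergent = 0.45. Discriminant values: 0.24, 0.36; count ≥ 0.45 → 0.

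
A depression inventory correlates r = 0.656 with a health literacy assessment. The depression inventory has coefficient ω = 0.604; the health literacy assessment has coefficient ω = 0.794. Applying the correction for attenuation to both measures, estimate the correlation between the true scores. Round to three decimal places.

0.947

r_true = r_obs / √(r_xx · r_yy) = 0.656 / √(0.604 × 0.794) = 0.656 / √0.479576 = 0.656 / 0.6925 ≈ 0.947.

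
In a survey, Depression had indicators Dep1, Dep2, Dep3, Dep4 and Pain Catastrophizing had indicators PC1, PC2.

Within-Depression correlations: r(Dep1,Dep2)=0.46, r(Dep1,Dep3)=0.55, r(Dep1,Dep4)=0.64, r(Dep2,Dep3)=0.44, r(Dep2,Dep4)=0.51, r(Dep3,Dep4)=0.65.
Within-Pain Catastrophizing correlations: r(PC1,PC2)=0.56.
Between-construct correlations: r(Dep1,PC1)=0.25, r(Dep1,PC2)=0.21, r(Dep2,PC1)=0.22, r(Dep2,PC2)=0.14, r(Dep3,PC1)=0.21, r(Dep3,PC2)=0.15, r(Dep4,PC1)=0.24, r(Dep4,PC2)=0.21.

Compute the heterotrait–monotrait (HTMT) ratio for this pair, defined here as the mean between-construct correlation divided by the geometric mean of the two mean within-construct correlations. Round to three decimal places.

0.370

Mean heterotrait r = 1.63/8 = 0.2038.
Mean within-Dep = 3.25/6 = 0.5417; mean within-PC = 0.56/1 = 0.5600.
Geometric mean = √(0.5417 × 0.5600) = 0.5508.
HTMT = 0.2038 / 0.5508 = 0.370.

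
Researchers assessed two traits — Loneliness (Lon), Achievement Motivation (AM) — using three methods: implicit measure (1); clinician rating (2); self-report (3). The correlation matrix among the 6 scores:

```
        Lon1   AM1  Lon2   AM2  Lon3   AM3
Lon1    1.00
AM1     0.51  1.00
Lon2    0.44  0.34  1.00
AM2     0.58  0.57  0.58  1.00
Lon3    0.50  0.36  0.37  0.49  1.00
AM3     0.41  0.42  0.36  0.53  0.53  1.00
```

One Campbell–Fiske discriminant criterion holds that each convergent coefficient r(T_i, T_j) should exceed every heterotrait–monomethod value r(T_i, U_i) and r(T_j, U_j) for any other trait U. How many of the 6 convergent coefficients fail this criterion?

Convergent coefficients and their comparison sets:
Lon (methods 1·2): 0.44 vs {0.51, 0.58} → fail.
Lon (methods 1·3): 0.50 vs {0.51, 0.53} → fail.
Lon (methods 2·3): 0.37 vs {0.58, 0.53} → fail.
AM (methods 1·2): 0.57 vs {0.51, 0.58} → fail.
AM (methods 1·3): 0.42 vs {0.51, 0.53} → fail.
AM (methods 2·3): 0.53 vs {0.58, 0.53} → fail.
6 of 6 fail.

6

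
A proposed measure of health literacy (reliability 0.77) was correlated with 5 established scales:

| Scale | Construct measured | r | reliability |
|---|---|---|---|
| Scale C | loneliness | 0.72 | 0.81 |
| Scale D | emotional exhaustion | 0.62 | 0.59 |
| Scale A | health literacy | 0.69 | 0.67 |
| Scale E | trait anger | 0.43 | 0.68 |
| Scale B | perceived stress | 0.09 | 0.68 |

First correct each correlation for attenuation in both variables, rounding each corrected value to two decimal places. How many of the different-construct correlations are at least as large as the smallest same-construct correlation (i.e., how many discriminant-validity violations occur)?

0

Disattenuated r (r / √(r_scale · r_new)):
  Scale C (disc): 0.72 / √(0.81·0.77) = 0.91
  Scale D (disc): 0.62 / √(0.59·0.77) = 0.92
  Scale A (conv): 0.69 / √(0.67·0.77) = 0.96
  Scale E (disc): 0.43 / √(0.68·0.77) = 0.59
  Scale B (disc): 0.09 / √(0.68·0.77) = 0.12
Smallest convergent = 0.96. Discriminant values: 0.91, 0.92, 0.59, 0.12; count ≥ 0.96 → 0.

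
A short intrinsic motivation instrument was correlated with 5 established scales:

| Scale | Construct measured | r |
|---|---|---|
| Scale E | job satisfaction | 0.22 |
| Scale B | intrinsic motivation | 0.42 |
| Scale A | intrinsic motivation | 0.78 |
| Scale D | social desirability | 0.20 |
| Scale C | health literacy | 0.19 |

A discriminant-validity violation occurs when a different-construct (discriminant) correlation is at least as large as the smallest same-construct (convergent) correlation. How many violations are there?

0

Convergent (same construct = intrinsic motivation): Scale B, Scale A.
Smallest convergent = 0.42. Discriminant values: 0.22, 0.20, 0.19; count ≥ 0.42 → 0.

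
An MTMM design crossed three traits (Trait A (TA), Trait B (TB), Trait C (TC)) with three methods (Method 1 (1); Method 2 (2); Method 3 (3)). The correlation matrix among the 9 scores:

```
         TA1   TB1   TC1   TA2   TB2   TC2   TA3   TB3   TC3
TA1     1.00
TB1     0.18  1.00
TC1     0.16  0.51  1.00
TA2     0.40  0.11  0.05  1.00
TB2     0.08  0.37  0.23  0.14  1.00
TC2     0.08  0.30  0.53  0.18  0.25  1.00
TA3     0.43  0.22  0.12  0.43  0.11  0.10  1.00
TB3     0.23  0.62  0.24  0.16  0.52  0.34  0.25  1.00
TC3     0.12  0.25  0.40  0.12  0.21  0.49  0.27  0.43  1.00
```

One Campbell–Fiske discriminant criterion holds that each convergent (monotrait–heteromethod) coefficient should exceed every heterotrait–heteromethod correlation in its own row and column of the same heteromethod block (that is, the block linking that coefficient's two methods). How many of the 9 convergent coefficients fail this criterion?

Convergent coefficients and their comparison sets:
TA (methods 1·2): 0.40 vs {0.08, 0.11, 0.08, 0.05} → pass.
TA (methods 1·3): 0.43 vs {0.23, 0.22, 0.12, 0.12} → pass.
TA (methods 2·3): 0.43 vs {0.16, 0.11, 0.12, 0.10} → pass.
TB (methods 1·2): 0.37 vs {0.11, 0.08, 0.30, 0.23} → pass.
TB (methods 1·3): 0.62 vs {0.22, 0.23, 0.25, 0.24} → pass.
TB (methods 2·3): 0.52 vs {0.11, 0.16, 0.21, 0.34} → pass.
TC (methods 1·2): 0.53 vs {0.05, 0.08, 0.23, 0.30} → pass.
TC (methods 1·3): 0.40 vs {0.12, 0.12, 0.24, 0.25} → pass.
TC (methods 2·3): 0.49 vs {0.10, 0.12, 0.34, 0.21} → pass.
0 of 9 fail.

0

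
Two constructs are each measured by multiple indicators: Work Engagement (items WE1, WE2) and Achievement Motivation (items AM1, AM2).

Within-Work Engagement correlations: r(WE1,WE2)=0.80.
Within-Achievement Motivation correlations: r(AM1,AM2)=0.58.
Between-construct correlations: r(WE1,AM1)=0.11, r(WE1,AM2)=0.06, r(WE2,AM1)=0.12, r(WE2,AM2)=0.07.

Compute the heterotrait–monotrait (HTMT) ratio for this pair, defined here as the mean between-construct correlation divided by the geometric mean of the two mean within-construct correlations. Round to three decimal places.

Mean heterotrait r = 0.36/4 = 0.0900.
Mean within-WE = 0.80/1 = 0.8000; mean within-AM = 0.58/1 = 0.5800.
Geometric mean = √(0.8000 × 0.5800) = 0.6812.
HTMT = 0.0900 / 0.6812 = 0.132.

0.132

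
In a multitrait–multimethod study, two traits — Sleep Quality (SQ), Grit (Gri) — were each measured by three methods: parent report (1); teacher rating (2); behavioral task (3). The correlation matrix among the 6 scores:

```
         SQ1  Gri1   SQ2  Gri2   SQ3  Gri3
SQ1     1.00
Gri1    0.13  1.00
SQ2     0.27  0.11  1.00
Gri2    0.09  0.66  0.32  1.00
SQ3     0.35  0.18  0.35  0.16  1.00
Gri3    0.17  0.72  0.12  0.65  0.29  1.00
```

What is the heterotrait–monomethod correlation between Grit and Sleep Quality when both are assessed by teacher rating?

Different traits, same method: r(Gri2, SQ2) = 0.32.

0.32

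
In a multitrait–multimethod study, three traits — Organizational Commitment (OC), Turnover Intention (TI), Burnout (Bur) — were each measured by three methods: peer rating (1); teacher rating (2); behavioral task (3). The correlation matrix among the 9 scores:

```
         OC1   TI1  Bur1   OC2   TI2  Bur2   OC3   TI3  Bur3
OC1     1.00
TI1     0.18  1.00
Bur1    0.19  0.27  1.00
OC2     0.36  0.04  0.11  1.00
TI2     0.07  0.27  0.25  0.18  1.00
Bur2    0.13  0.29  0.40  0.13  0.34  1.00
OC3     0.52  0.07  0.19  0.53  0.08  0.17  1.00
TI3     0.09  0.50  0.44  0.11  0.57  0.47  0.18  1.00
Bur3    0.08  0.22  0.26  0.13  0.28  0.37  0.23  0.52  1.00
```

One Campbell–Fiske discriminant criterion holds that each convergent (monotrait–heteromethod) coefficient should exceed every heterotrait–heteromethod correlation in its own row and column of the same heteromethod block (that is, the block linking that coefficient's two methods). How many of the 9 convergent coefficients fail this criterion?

Checking each validity diagonal entry against its comparison values:
OC (methods 1·2): 0.36 vs {0.07, 0.04, 0.13, 0.11} → pass.
OC (methods 1·3): 0.52 vs {0.09, 0.07, 0.08, 0.19} → pass.
OC (methods 2·3): 0.53 vs {0.11, 0.08, 0.13, 0.17} → pass.
TI (methods 1·2): 0.27 vs {0.04, 0.07, 0.29, 0.25} → fail.
TI (methods 1·3): 0.50 vs {0.07, 0.09, 0.22, 0.44} → pass.
TI (methods 2·3): 0.57 vs {0.08, 0.11, 0.28, 0.47} → pass.
Bur (methods 1·2): 0.40 vs {0.11, 0.13, 0.25, 0.29} → pass.
Bur (methods 1·3): 0.26 vs {0.19, 0.08, 0.44, 0.22} → fail.
Bur (methods 2·3): 0.37 vs {0.17, 0.13, 0.47, 0.28} → fail.
3 of 9 fail.

3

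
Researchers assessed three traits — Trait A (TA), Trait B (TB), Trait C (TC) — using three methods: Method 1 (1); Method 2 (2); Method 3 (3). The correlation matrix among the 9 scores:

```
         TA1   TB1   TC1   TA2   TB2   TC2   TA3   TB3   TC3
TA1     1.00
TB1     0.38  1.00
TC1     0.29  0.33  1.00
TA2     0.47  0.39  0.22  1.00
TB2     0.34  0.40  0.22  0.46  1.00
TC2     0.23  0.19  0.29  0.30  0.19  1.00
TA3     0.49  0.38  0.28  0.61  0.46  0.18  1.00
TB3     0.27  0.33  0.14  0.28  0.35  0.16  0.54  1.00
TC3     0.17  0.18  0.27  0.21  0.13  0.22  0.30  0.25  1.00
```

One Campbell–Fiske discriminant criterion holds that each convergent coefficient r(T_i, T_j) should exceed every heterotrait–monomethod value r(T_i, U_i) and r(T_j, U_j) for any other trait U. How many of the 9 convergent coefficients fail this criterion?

7

Checking each validity diagonal entry against its comparison values:
TA (methods 1·2): 0.47 vs {0.38, 0.46, 0.29, 0.30} → pass.
TA (methods 1·3): 0.49 vs {0.38, 0.54, 0.29, 0.30} → fail.
TA (methods 2·3): 0.61 vs {0.46, 0.54, 0.30, 0.30} → pass.
TB (methods 1·2): 0.40 vs {0.38, 0.46, 0.33, 0.19} → fail.
TB (methods 1·3): 0.33 vs {0.38, 0.54, 0.33, 0.25} → fail.
TB (methods 2·3): 0.35 vs {0.46, 0.54, 0.19, 0.25} → fail.
TC (methods 1·2): 0.29 vs {0.29, 0.30, 0.33, 0.19} → fail.
TC (methods 1·3): 0.27 vs {0.29, 0.30, 0.33, 0.25} → fail.
TC (methods 2·3): 0.22 vs {0.30, 0.30, 0.19, 0.25} → fail.
7 of 9 fail.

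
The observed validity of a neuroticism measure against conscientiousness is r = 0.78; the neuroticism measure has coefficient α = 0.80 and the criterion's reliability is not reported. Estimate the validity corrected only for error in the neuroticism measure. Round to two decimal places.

Single correction: r_c = r_obs / √r_xx = 0.78 / √0.80 = 0.78 / 0.8944 ≈ 0.87.

0.87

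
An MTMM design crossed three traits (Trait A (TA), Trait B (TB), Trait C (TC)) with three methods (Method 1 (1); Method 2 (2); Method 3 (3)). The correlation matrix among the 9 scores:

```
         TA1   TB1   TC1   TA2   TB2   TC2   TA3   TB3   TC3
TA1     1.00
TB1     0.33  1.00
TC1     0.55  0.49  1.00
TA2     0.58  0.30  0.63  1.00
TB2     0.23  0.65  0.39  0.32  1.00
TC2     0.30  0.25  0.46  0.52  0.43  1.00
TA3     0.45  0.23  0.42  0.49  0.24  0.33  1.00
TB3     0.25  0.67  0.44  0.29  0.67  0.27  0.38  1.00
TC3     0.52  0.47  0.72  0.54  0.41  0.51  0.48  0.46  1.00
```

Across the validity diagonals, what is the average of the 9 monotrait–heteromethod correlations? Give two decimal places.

0.58

Convergent values: 0.58, 0.45, 0.49, 0.65, 0.67, 0.67, 0.46, 0.72, 0.51; mean = 5.20/9 = 0.58.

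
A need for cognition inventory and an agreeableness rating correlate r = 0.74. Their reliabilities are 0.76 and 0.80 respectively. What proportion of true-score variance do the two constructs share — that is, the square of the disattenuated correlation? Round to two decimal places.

0.90

Disattenuated r = 0.74 / √(0.76 × 0.80) = 0.74 / 0.7797 = 0.9491.
Shared true-score variance = 0.9491² = 0.9008 ≈ 0.90.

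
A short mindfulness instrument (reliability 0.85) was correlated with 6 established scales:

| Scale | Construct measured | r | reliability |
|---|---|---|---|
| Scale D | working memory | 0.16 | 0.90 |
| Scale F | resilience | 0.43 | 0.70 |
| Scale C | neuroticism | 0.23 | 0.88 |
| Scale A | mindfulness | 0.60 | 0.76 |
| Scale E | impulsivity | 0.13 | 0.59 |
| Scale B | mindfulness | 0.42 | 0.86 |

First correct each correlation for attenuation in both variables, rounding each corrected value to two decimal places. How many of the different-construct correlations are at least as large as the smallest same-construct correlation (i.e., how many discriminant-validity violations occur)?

Disattenuated r (r / √(r_scale · r_new)):
  Scale D (disc): 0.16 / √(0.90·0.85) = 0.18
  Scale F (disc): 0.43 / √(0.70·0.85) = 0.56
  Scale C (disc): 0.23 / √(0.88·0.85) = 0.27
  Scale A (conv): 0.60 / √(0.76·0.85) = 0.75
  Scale E (disc): 0.13 / √(0.59·0.85) = 0.18
  Scale B (conv): 0.42 / √(0.86·0.85) = 0.49
Smallest convergent = 0.49. Discriminant values: 0.18, 0.56, 0.27, 0.18; count ≥ 0.49 → 1.

1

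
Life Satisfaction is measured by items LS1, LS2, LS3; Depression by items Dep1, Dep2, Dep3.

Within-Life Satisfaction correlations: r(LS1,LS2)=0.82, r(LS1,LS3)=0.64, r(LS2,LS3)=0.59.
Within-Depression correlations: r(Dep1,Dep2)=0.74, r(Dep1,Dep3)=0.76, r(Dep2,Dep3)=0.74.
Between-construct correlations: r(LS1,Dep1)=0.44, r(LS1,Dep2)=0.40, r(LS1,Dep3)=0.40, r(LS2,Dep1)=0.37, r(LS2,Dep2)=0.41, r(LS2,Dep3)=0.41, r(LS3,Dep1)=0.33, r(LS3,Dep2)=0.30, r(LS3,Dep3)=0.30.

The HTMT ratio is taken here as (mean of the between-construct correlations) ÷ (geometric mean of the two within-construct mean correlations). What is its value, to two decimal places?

Mean heterotrait r = 3.36/9 = 0.3733.
Mean within-LS = 2.05/3 = 0.6833; mean within-Dep = 2.24/3 = 0.7467.
Geometric mean = √(0.6833 × 0.7467) = 0.7143.
HTMT = 0.3733 / 0.7143 = 0.52.

0.52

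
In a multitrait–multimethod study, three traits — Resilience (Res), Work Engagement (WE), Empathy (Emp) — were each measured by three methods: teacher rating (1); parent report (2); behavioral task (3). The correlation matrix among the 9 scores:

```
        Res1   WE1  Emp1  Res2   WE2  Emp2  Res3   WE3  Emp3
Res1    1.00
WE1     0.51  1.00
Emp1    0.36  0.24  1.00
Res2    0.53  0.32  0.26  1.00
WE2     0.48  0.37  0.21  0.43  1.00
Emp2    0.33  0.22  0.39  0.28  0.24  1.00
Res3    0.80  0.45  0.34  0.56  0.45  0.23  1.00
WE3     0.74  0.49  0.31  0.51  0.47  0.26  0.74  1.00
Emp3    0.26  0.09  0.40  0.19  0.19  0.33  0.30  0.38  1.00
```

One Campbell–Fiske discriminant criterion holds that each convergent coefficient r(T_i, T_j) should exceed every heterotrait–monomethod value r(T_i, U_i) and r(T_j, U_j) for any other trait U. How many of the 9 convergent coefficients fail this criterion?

Each convergent coefficient versus the relevant comparison correlations:
Res (methods 1·2): 0.53 vs {0.51, 0.43, 0.36, 0.28} → pass.
Res (methods 1·3): 0.80 vs {0.51, 0.74, 0.36, 0.30} → pass.
Res (methods 2·3): 0.56 vs {0.43, 0.74, 0.28, 0.30} → fail.
WE (methods 1·2): 0.37 vs {0.51, 0.43, 0.24, 0.24} → fail.
WE (methods 1·3): 0.49 vs {0.51, 0.74, 0.24, 0.38} → fail.
WE (methods 2·3): 0.47 vs {0.43, 0.74, 0.24, 0.38} → fail.
Emp (methods 1·2): 0.39 vs {0.36, 0.28, 0.24, 0.24} → pass.
Emp (methods 1·3): 0.40 vs {0.36, 0.30, 0.24, 0.38} → pass.
Emp (methods 2·3): 0.33 vs {0.28, 0.30, 0.24, 0.38} → fail.
5 of 9 fail.

5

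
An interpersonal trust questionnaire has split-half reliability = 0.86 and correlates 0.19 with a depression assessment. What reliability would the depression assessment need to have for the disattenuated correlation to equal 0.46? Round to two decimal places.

0.20

r_true = r_obs / √(r_xx · r_yy) ⇒ 0.46 = 0.19 / √(0.86 · r_yy).
√(0.86 · r_yy) = 0.19 / 0.46 = 0.4130; 0.86 · r_yy = 0.1706; r_yy = 0.1706 / 0.86 ≈ 0.20.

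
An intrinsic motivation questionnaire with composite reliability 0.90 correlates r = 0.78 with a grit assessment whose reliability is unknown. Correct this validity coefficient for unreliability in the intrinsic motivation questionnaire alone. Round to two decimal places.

Single correction: r_c = r_obs / √r_xx = 0.78 / √0.90 = 0.78 / 0.9487 ≈ 0.82.

0.82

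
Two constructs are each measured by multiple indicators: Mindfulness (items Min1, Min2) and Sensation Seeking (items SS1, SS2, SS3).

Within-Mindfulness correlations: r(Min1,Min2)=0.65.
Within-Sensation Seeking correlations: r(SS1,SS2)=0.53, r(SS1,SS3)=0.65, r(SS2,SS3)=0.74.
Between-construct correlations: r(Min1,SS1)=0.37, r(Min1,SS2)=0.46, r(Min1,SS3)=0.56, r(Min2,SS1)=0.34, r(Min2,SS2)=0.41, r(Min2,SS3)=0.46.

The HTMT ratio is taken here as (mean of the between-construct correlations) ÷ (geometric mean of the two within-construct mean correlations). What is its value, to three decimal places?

Mean between = 2.60/6 = 0.4333.
Mean within-Min = 0.65/1 = 0.6500; mean within-SS = 1.92/3 = 0.6400.
Geometric mean = √(0.6500 × 0.6400) = 0.6450.
HTMT = 0.4333 / 0.6450 = 0.672.

0.672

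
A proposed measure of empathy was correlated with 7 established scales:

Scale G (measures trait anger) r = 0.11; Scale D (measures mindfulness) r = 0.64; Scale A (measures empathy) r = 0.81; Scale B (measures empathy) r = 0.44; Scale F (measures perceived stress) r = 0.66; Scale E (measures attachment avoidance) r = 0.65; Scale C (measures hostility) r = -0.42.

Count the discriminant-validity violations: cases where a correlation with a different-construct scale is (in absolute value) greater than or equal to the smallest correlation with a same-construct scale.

Convergent (same construct = empathy): Scale A, Scale B.
Smallest convergent = 0.44. Discriminant |r|: 0.11, 0.64, 0.66, 0.65, 0.42; count ≥ 0.44 → 3.

3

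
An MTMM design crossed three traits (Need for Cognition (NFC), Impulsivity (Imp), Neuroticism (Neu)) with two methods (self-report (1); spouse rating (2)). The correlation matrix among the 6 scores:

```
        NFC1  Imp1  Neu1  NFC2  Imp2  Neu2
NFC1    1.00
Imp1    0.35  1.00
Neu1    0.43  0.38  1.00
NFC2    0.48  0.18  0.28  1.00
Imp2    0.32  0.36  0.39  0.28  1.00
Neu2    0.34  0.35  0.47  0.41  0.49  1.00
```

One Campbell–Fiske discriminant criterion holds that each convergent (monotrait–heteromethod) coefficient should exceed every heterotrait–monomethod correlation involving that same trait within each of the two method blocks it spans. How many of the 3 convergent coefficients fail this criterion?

Each convergent coefficient versus the relevant comparison correlations:
NFC (methods 1·2): 0.48 vs {0.35, 0.28, 0.43, 0.41} → pass.
Imp (methods 1·2): 0.36 vs {0.35, 0.28, 0.38, 0.49} → fail.
Neu (methods 1·2): 0.47 vs {0.43, 0.41, 0.38, 0.49} → fail.
2 of 3 fail.

2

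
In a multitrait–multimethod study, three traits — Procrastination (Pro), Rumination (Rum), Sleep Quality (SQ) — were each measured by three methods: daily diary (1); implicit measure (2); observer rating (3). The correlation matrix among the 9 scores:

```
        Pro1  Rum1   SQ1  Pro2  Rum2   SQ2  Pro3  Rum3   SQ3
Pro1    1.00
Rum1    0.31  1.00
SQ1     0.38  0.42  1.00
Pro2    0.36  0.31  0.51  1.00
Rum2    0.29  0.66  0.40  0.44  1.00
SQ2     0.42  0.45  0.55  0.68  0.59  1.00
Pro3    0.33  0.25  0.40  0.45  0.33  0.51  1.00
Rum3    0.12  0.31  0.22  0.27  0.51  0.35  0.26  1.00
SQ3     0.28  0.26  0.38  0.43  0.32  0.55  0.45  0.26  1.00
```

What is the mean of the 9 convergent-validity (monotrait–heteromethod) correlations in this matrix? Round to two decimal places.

0.46

Convergent values: 0.36, 0.33, 0.45, 0.66, 0.31, 0.51, 0.55, 0.38, 0.55; mean = 4.10/9 = 0.46.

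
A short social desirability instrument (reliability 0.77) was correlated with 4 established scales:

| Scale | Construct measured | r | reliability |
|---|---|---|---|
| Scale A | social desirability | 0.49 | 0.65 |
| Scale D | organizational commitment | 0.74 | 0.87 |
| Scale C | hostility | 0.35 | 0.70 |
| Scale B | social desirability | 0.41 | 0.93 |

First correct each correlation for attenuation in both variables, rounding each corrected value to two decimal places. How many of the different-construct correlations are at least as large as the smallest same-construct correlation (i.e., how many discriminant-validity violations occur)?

Disattenuated r (r / √(r_scale · r_new)):
  Scale A (conv): 0.49 / √(0.65·0.77) = 0.69
  Scale D (disc): 0.74 / √(0.87·0.77) = 0.90
  Scale C (disc): 0.35 / √(0.70·0.77) = 0.48
  Scale B (conv): 0.41 / √(0.93·0.77) = 0.48
Smallest convergent = 0.48. Discriminant values: 0.90, 0.48; count ≥ 0.48 → 2.

2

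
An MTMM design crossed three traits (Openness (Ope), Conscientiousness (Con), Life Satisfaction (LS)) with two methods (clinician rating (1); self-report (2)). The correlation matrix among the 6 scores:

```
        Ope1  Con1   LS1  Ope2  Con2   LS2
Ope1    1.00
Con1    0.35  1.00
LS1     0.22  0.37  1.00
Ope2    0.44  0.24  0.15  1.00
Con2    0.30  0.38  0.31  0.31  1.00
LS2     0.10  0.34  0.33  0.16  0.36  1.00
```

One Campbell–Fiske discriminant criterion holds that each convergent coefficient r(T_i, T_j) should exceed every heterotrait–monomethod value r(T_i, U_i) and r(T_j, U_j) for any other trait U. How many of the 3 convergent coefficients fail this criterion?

1

Each convergent coefficient versus the relevant comparison correlations:
Ope (methods 1·2): 0.44 vs {0.35, 0.31, 0.22, 0.16} → pass.
Con (methods 1·2): 0.38 vs {0.35, 0.31, 0.37, 0.36} → pass.
LS (methods 1·2): 0.33 vs {0.22, 0.16, 0.37, 0.36} → fail.
1 of 3 fail.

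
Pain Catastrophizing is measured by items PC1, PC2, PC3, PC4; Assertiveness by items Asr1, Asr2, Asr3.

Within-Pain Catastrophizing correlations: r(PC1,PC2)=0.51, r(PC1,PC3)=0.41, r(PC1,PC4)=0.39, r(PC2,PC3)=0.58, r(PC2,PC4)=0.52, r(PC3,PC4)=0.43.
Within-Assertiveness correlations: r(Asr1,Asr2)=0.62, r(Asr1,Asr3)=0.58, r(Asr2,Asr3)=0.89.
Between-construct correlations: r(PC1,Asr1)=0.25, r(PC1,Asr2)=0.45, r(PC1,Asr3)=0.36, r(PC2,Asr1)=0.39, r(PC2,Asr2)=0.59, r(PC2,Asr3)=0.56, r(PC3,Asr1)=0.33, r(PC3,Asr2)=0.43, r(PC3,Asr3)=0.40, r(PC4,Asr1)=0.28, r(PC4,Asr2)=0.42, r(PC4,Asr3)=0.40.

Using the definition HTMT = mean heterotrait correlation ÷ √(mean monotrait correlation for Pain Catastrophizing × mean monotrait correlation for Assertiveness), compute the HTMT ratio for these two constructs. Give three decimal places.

Mean heterotrait r = 4.86/12 = 0.4050.
Mean within-PC = 2.84/6 = 0.4733; mean within-Asr = 2.09/3 = 0.6967.
Geometric mean = √(0.4733 × 0.6967) = 0.5742.
HTMT = 0.4050 / 0.5742 = 0.705.

0.705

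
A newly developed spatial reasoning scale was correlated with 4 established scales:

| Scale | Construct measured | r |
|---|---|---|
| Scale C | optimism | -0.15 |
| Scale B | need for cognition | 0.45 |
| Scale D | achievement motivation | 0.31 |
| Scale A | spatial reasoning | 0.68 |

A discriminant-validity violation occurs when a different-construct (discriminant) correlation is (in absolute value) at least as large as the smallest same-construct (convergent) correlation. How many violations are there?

0

Convergent (same construct = spatial reasoning): Scale A.
Smallest convergent = 0.68. Discriminant |r|: 0.15, 0.45, 0.31; count ≥ 0.68 → 0.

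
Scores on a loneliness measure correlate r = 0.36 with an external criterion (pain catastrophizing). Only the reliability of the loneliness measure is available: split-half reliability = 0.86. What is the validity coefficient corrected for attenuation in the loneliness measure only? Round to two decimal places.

Single correction: r_c = r_obs / √r_xx = 0.36 / √0.86 = 0.36 / 0.9274 ≈ 0.39.

0.39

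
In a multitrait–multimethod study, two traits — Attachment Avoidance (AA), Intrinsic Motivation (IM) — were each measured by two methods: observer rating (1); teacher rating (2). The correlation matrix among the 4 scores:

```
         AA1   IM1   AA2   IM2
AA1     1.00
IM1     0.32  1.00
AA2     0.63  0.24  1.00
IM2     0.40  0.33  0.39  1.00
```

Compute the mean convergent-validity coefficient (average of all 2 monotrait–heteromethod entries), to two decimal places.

0.48

Convergent values: 0.63, 0.33; mean = 0.96/2 = 0.48.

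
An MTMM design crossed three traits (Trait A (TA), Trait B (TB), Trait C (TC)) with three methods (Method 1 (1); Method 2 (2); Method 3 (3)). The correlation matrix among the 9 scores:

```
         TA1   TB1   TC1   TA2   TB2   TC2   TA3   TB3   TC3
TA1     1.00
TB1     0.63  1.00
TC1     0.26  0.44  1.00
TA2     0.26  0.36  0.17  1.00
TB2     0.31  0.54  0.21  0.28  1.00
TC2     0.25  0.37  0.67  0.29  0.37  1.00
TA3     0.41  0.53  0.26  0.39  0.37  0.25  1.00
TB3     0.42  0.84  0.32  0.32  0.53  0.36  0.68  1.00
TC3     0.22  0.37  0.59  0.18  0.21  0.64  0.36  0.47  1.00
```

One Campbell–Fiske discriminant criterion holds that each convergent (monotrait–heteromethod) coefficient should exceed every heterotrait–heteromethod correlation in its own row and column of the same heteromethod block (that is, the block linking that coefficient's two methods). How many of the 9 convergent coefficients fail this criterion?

2

Each convergent coefficient versus the relevant comparison correlations:
TA (methods 1·2): 0.26 vs {0.31, 0.36, 0.25, 0.17} → fail.
TA (methods 1·3): 0.41 vs {0.42, 0.53, 0.22, 0.26} → fail.
TA (methods 2·3): 0.39 vs {0.32, 0.37, 0.18, 0.25} → pass.
TB (methods 1·2): 0.54 vs {0.36, 0.31, 0.37, 0.21} → pass.
TB (methods 1·3): 0.84 vs {0.53, 0.42, 0.37, 0.32} → pass.
TB (methods 2·3): 0.53 vs {0.37, 0.32, 0.21, 0.36} → pass.
TC (methods 1·2): 0.67 vs {0.17, 0.25, 0.21, 0.37} → pass.
TC (methods 1·3): 0.59 vs {0.26, 0.22, 0.32, 0.37} → pass.
TC (methods 2·3): 0.64 vs {0.25, 0.18, 0.36, 0.21} → pass.
2 of 9 fail.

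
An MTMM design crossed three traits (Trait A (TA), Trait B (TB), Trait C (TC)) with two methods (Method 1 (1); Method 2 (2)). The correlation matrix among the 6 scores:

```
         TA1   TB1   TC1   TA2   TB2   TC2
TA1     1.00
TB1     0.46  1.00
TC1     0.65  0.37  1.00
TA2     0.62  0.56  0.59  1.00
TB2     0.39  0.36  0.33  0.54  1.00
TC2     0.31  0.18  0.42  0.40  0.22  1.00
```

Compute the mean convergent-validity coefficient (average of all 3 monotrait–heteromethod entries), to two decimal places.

0.47

Convergent values: 0.62, 0.36, 0.42; mean = 1.40/3 = 0.47.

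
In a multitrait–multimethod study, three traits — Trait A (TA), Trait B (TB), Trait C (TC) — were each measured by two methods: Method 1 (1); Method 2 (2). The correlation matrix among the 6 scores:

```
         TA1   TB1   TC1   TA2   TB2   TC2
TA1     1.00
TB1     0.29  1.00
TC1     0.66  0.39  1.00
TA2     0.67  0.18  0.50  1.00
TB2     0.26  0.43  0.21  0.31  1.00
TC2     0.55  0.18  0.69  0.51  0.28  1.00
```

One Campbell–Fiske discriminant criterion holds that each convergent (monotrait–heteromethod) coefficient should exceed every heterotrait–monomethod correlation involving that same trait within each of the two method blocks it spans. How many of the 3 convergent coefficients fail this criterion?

Each convergent coefficient versus the relevant comparison correlations:
TA (methods 1·2): 0.67 vs {0.29, 0.31, 0.66, 0.51} → pass.
TB (methods 1·2): 0.43 vs {0.29, 0.31, 0.39, 0.28} → pass.
TC (methods 1·2): 0.69 vs {0.66, 0.51, 0.39, 0.28} → pass.
0 of 3 fail.

0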